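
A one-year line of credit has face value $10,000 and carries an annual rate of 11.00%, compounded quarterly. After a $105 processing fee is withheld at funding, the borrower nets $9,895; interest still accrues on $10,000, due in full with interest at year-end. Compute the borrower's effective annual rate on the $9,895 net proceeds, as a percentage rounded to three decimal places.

12.645%

Amount owed after one year: 10,000 × (1 + 0.1100/4)^4 = 10,000 × 1.114621 = $11,146.21.
Effective rate on net proceeds: 11,146.21 / 9,895 − 1 = 0.126449 = 12.645%.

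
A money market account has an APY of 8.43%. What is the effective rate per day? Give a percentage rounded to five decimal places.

The per-day rate i satisfies (1 + i)^365 = 1 + 0.0843.
i = 1.0843^(1/365) − 1 = 0.0002218 = 0.02218%.

0.02218%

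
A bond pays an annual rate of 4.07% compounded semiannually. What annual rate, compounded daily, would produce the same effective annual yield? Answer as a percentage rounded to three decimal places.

EAR = (1 + 0.0407/2)^2 − 1 = 0.041114.
Solve (1 + r/365)^365 = 1.041114: r/365 = 1.041114^(1/365) − 1 = 0.000110, so r = 0.040294 = 4.029%.

4.029%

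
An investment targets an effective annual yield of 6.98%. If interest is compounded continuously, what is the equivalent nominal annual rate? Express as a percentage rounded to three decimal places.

6.747%

Continuous: nominal r satisfies e^r − 1 = 0.0698.
r = ln(1 + 0.0698) = ln(1.0698) = 0.067472 = 6.747%.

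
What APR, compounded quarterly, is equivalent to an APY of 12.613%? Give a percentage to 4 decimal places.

12.0568%

(1 + r/4)^4 − 1 = 0.12613, so 1 + r/4 = 1.12613^(1/4).
r/4 = 0.030142, so r = 0.120568 = 12.0568%.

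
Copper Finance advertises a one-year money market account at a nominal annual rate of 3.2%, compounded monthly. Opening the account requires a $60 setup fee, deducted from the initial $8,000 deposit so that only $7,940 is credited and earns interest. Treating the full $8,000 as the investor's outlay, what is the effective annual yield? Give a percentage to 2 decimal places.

Value after one year: 7,940 × (1 + 0.032/12)^12 = 7,940 × 1.032474 = $8,197.84.
Effective yield on the $8,000 outlay: 8,197.84 / 8,000 − 1 = 0.024730 = 2.47%.

2.47%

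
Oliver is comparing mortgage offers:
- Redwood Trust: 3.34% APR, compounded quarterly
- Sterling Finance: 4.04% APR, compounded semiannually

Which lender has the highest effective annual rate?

Redwood Trust: (1 + 0.0334/4)^4 − 1 = 3.382%
Sterling Finance: (1 + 0.0404/2)^2 − 1 = 4.081%
The highest effective annual rate is Sterling Finance at 4.081%.

Sterling Finance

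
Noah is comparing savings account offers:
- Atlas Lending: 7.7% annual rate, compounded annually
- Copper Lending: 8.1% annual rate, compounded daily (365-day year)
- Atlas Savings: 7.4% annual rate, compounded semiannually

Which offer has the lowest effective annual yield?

Atlas Lending: compounded annually, EAR = 7.700%
Copper Lending: (1 + 0.081/365)^365 − 1 = 8.436%
Atlas Savings: (1 + 0.074/2)^2 − 1 = 7.537%
The lowest effective annual rate is Atlas Savings at 7.537%.

Atlas Savings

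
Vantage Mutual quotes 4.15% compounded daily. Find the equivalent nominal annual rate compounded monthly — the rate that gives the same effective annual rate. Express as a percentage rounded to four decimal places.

EAR = (1 + 0.0415/365)^365 − 1 = 0.042371.
Solve (1 + r/12)^12 = 1.042371: r/12 = 1.042371^(1/12) − 1 = 0.003464, so r = 0.041569 = 4.1569%.

4.1569%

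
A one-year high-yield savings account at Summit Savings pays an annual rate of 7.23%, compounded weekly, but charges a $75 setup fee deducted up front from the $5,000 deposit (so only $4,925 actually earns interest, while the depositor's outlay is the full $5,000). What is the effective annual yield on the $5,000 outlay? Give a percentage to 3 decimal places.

Value after one year: 4,925 × (1 + 0.0723/52)^52 = 4,925 × 1.074924 = $5,294.00.
Effective yield on the $5,000 outlay: 5,294.00 / 5,000 − 1 = 0.058800 = 5.880%.

5.880%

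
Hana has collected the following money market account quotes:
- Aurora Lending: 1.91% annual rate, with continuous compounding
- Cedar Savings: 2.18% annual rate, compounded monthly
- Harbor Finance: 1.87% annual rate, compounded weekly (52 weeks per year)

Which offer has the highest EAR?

Aurora Lending: e^0.0191 − 1 = 1.928%
Cedar Savings: (1 + 0.0218/12)^12 − 1 = 2.202%
Harbor Finance: (1 + 0.0187/52)^52 − 1 = 1.887%
The highest effective annual rate is Cedar Savings at 2.202%.

Cedar Savings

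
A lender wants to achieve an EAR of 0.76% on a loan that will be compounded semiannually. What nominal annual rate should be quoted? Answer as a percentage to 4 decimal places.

0.7586%

(1 + r/2)^2 − 1 = 0.0076, so 1 + r/2 = 1.0076^(1/2).
r/2 = 0.003793, so r = 0.007586 = 0.7586%.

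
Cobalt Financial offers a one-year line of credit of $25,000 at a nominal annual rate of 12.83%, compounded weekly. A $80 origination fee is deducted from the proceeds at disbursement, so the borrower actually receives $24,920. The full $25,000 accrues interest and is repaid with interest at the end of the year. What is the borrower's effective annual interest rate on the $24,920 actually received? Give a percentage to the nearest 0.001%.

Amount owed after one year: 25,000 × (1 + 0.1283/52)^52 = 25,000 × 1.136714 = $28,417.86.
Effective rate on net proceeds: 28,417.86 / 24,920 − 1 = 0.140364 = 14.036%.

14.036%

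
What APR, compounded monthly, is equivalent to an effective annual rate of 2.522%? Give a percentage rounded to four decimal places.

2.4933%

(1 + r/12)^12 − 1 = 0.02522, so 1 + r/12 = 1.02522^(1/12).
r/12 = 0.002078, so r = 0.024933 = 2.4933%.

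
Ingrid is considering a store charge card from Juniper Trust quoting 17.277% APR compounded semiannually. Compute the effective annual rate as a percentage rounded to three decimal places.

EAR = (1 + 0.17277/2)^2 − 1.
= 1.180232 − 1 = 18.023%.

18.023%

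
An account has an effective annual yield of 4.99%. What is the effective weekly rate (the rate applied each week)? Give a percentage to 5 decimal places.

0.09369%

The per-week rate i satisfies (1 + i)^52 = 1 + 0.0499.
i = 1.0499^(1/52) − 1 = 0.0009369 = 0.09369%.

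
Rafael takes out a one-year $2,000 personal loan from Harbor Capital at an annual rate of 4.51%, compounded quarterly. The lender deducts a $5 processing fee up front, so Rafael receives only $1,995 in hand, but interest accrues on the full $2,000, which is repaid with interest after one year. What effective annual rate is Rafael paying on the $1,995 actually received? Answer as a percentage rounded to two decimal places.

4.85%

Amount owed after one year: 2,000 × (1 + 0.0451/4)^4 = 2,000 × 1.045869 = $2,091.74.
Effective rate on net proceeds: 2,091.74 / 1,995 − 1 = 0.048490 = 4.85%.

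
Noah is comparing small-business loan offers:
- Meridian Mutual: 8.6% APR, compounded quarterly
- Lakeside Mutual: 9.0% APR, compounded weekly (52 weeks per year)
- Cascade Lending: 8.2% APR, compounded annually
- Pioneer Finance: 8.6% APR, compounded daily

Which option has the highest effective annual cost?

Meridian Mutual: (1 + 0.086/4)^4 − 1 = 8.881%
Lakeside Mutual: (1 + 0.090/52)^52 − 1 = 9.409%
Cascade Lending: compounded annually, EAR = 8.200%
Pioneer Finance: (1 + 0.086/365)^365 − 1 = 8.980%
The highest effective annual rate is Lakeside Mutual at 9.409%.

Lakeside Mutual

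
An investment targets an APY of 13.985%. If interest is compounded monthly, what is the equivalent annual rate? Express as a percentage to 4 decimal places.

13.1613%

(1 + r/12)^12 − 1 = 0.13985, so 1 + r/12 = 1.13985^(1/12).
r/12 = 0.010968, so r = 0.131613 = 13.1613%.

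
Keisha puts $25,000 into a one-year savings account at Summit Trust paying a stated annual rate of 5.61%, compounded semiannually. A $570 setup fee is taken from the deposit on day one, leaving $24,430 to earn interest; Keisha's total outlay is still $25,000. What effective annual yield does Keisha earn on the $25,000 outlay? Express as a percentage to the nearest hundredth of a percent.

Value after one year: 24,430 × (1 + 0.0561/2)^2 = 24,430 × 1.056887 = $25,819.74.
Effective yield on the $25,000 outlay: 25,819.74 / 25,000 − 1 = 0.032790 = 3.28%.

3.28%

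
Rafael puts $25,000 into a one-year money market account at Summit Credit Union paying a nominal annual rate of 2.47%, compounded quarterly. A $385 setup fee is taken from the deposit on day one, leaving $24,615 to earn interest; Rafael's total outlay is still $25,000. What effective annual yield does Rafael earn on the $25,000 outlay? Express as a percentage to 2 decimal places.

0.91%

Value after one year: 24,615 × (1 + 0.0247/4)^4 = 24,615 × 1.024930 = $25,228.65.
Effective yield on the $25,000 outlay: 25,228.65 / 25,000 − 1 = 0.009146 = 0.91%.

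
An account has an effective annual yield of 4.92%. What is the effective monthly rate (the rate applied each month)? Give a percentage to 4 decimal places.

0.4010%

The per-month rate i satisfies (1 + i)^12 = 1 + 0.0492.
i = 1.0492^(1/12) − 1 = 0.0040104 = 0.4010%.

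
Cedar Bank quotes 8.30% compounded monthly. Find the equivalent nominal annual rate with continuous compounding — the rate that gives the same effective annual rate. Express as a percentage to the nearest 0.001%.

8.271%

EAR = (1 + 0.0830/12)^12 − 1 = 0.086231.
Equivalent continuous rate: r = ln(1 + 0.086231) = 0.082714 = 8.271%.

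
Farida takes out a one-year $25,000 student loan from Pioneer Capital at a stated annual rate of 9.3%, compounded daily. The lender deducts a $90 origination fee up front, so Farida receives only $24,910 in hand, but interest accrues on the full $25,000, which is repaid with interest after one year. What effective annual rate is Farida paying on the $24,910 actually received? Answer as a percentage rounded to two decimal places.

10.14%

Amount owed after one year: 25,000 × (1 + 0.093/365)^365 = 25,000 × 1.097449 = $27,436.22.
Effective rate on net proceeds: 27,436.22 / 24,910 − 1 = 0.101414 = 10.14%.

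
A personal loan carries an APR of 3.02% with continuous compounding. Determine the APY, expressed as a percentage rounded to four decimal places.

With continuous compounding, EAR = e^0.0302 − 1.
e^0.0302 = 1.030661, so EAR = 0.030661 = 3.0661%.

3.0661%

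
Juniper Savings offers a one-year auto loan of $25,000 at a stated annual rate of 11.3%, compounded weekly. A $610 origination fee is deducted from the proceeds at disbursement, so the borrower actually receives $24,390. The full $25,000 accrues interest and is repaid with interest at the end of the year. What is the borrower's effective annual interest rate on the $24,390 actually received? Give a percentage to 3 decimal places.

14.749%

Amount owed after one year: 25,000 × (1 + 0.113/52)^52 = 25,000 × 1.119495 = $27,987.37.
Effective rate on net proceeds: 27,987.37 / 24,390 − 1 = 0.147494 = 14.749%.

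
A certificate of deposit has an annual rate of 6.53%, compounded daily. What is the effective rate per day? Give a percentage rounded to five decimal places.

0.01789%

With a nominal annual rate compounded daily, the periodic rate is the nominal rate divided by 365.
i = 0.0653 / 365 = 0.0001789 = 0.01789%.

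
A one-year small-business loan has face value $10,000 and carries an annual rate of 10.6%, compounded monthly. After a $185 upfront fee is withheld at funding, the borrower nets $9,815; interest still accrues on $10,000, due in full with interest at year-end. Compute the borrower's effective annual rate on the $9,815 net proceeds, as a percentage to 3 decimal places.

13.225%

Amount owed after one year: 10,000 × (1 + 0.106/12)^12 = 10,000 × 1.111305 = $11,113.05.
Effective rate on net proceeds: 11,113.05 / 9,815 − 1 = 0.132251 = 13.225%.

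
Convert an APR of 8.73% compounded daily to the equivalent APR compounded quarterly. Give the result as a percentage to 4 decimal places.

EAR = (1 + 0.0873/365)^365 − 1 = 0.091213.
Solve (1 + r/4)^4 = 1.091213: r/4 = 1.091213^(1/4) − 1 = 0.022062, so r = 0.088249 = 8.8249%.

8.8249%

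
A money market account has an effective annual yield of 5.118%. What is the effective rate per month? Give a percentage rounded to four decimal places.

The per-month rate i satisfies (1 + i)^12 = 1 + 0.05118.
i = 1.05118^(1/12) − 1 = 0.0041681 = 0.4168%.

0.4168%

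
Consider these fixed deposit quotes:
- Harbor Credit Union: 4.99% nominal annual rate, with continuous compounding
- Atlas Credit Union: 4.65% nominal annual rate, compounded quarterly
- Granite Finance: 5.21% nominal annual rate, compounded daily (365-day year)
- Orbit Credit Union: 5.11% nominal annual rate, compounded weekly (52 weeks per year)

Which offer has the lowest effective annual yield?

Atlas Credit Union

Harbor Credit Union: e^0.0499 − 1 = 5.117%
Atlas Credit Union: (1 + 0.0465/4)^4 − 1 = 4.732%
Granite Finance: (1 + 0.0521/365)^365 − 1 = 5.348%
Orbit Credit Union: (1 + 0.0511/52)^52 − 1 = 5.240%
The lowest effective annual rate is Atlas Credit Union at 4.732%.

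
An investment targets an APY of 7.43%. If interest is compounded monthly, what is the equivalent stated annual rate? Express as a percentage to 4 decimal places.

(1 + r/12)^12 − 1 = 0.0743, so 1 + r/12 = 1.0743^(1/12).
r/12 = 0.005990, so r = 0.071884 = 7.1884%.

7.1884%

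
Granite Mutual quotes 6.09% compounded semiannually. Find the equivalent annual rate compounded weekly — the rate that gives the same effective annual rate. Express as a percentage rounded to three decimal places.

6.003%

EAR = (1 + 0.0609/2)^2 − 1 = 0.061827.
Solve (1 + r/52)^52 = 1.061827: r/52 = 1.061827^(1/52) − 1 = 0.001154, so r = 0.060026 = 6.003%.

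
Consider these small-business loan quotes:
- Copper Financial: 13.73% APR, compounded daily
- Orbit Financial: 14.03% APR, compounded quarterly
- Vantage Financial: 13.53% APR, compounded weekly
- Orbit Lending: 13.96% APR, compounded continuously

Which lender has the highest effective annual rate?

Copper Financial: (1 + 0.1373/365)^365 − 1 = 14.714%
Orbit Financial: (1 + 0.1403/4)^4 − 1 = 14.786%
Vantage Financial: (1 + 0.1353/52)^52 − 1 = 14.468%
Orbit Lending: e^0.1396 − 1 = 14.981%
The highest effective annual rate is Orbit Lending at 14.981%.

Orbit Lending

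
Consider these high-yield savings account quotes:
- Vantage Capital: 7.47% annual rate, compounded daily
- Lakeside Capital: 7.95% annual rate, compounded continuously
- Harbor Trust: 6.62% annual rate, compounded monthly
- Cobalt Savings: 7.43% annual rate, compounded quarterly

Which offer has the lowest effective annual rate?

Vantage Capital: (1 + 0.0747/365)^365 − 1 = 7.755%
Lakeside Capital: e^0.0795 − 1 = 8.275%
Harbor Trust: (1 + 0.0662/12)^12 − 1 = 6.825%
Cobalt Savings: (1 + 0.0743/4)^4 − 1 = 7.640%
The lowest effective annual rate is Harbor Trust at 6.825%.

Harbor Trust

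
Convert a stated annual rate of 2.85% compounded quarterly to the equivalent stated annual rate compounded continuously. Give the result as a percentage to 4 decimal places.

2.8399%

EAR = (1 + 0.0285/4)^4 − 1 = 0.028806.
Equivalent continuous rate: r = ln(1 + 0.028806) = 0.028399 = 2.8399%.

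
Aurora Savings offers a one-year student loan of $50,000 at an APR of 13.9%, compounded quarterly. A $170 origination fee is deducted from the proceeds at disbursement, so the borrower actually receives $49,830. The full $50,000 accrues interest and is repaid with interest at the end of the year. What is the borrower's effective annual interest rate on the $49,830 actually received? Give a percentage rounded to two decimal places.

Amount owed after one year: 50,000 × (1 + 0.139/4)^4 = 50,000 × 1.146415 = $57,320.73.
Effective rate on net proceeds: 57,320.73 / 49,830 − 1 = 0.150326 = 15.03%.

15.03%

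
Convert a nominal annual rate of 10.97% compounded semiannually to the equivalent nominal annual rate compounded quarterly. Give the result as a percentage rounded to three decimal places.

EAR = (1 + 0.1097/2)^2 − 1 = 0.112709.
Solve (1 + r/4)^4 = 1.112709: r/4 = 1.112709^(1/4) − 1 = 0.027059, so r = 0.108236 = 10.824%.

10.824%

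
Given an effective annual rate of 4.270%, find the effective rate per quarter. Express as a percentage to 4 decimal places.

The per-quarter rate i satisfies (1 + i)^4 = 1 + 0.04270.
i = 1.04270^(1/4) − 1 = 0.0105082 = 1.0508%.

1.0508%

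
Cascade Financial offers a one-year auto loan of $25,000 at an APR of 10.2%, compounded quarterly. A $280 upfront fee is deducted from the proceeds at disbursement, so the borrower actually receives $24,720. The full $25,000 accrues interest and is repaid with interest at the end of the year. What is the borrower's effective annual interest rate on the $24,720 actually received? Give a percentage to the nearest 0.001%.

Amount owed after one year: 25,000 × (1 + 0.102/4)^4 = 25,000 × 1.105968 = $27,649.21.
Effective rate on net proceeds: 27,649.21 / 24,720 − 1 = 0.118495 = 11.850%.

11.850%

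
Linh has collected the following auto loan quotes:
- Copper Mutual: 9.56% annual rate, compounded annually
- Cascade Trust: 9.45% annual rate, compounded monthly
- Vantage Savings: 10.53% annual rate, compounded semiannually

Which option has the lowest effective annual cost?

Copper Mutual

Copper Mutual: compounded annually, EAR = 9.560%
Cascade Trust: (1 + 0.0945/12)^12 − 1 = 9.870%
Vantage Savings: (1 + 0.1053/2)^2 − 1 = 10.807%
The lowest effective annual rate is Copper Mutual at 9.560%.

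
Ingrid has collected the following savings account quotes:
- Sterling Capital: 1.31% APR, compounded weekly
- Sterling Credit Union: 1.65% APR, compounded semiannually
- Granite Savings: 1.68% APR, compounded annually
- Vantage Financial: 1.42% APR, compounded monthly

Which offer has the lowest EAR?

Sterling Capital

Sterling Capital: (1 + 0.0131/52)^52 − 1 = 1.318%
Sterling Credit Union: (1 + 0.0165/2)^2 − 1 = 1.657%
Granite Savings: compounded annually, EAR = 1.680%
Vantage Financial: (1 + 0.0142/12)^12 − 1 = 1.429%
The lowest effective annual rate is Sterling Capital at 1.318%.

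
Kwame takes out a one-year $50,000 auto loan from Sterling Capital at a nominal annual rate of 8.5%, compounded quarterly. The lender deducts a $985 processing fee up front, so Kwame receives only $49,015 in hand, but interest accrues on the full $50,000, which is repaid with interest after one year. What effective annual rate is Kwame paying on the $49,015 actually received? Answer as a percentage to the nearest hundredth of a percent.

Amount owed after one year: 50,000 × (1 + 0.085/4)^4 = 50,000 × 1.087748 = $54,387.40.
Effective rate on net proceeds: 54,387.40 / 49,015 − 1 = 0.109607 = 10.96%.

10.96%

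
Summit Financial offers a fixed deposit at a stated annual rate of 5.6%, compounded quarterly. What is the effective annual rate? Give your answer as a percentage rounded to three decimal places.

5.719%

EAR = (1 + 0.056/4)^4 − 1.
= 1.057187 − 1 = 5.719%.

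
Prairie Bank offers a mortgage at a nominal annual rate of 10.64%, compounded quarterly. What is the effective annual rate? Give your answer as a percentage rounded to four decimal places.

EAR = (1 + 0.1064/4)^4 − 1.
= (1 + 0.026600)^4 − 1 = 1.110721 − 1 = 11.0721%.

11.0721%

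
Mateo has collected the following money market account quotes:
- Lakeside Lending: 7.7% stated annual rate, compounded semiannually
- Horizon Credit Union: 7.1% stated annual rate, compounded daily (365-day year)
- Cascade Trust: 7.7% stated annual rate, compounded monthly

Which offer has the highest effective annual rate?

Lakeside Lending: (1 + 0.077/2)^2 − 1 = 7.848%
Horizon Credit Union: (1 + 0.071/365)^365 − 1 = 7.357%
Cascade Trust: (1 + 0.077/12)^12 − 1 = 7.978%
The highest effective annual rate is Cascade Trust at 7.978%.

Cascade Trust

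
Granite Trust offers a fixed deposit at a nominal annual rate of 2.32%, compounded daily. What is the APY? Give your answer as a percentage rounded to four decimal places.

2.3470%

EAR = (1 + 0.0232/365)^365 − 1.
= (1 + 0.000064)^365 − 1 = 1.023470 − 1 = 2.3470%.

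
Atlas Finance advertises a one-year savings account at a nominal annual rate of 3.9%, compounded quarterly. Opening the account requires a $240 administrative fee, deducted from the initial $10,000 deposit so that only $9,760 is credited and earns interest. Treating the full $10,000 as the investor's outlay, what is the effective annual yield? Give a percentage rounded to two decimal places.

Value after one year: 9,760 × (1 + 0.039/4)^4 = 9,760 × 1.039574 = $10,146.24.
Effective yield on the $10,000 outlay: 10,146.24 / 10,000 − 1 = 0.014624 = 1.46%.

1.46%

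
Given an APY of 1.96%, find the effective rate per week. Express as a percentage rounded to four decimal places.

0.0373%

The per-week rate i satisfies (1 + i)^52 = 1 + 0.0196.
i = 1.0196^(1/52) − 1 = 0.0003733 = 0.0373%.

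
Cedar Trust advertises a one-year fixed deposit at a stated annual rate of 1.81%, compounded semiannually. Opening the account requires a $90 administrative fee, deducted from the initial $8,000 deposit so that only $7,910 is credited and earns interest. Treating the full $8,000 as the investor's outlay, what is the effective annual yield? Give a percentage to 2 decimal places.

0.67%

Value after one year: 7,910 × (1 + 0.0181/2)^2 = 7,910 × 1.018182 = $8,053.82.
Effective yield on the $8,000 outlay: 8,053.82 / 8,000 − 1 = 0.006727 = 0.67%.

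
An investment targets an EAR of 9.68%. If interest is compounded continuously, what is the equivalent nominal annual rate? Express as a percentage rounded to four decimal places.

Continuous: nominal r satisfies e^r − 1 = 0.0968.
r = ln(1 + 0.0968) = ln(1.0968) = 0.092397 = 9.2397%.

9.2397%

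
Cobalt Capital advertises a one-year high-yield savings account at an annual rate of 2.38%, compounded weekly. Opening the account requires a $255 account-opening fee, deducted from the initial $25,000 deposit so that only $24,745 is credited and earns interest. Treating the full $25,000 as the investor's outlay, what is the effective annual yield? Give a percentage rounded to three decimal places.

Value after one year: 24,745 × (1 + 0.0238/52)^52 = 24,745 × 1.024080 = $25,340.86.
Effective yield on the $25,000 outlay: 25,340.86 / 25,000 − 1 = 0.013634 = 1.363%.

1.363%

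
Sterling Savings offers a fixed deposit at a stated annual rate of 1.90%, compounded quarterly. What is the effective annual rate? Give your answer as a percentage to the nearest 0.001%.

1.914%

EAR = (1 + 0.0190/4)^4 − 1.
= (1 + 0.004750)^4 − 1 = 1.019136 − 1 = 1.914%.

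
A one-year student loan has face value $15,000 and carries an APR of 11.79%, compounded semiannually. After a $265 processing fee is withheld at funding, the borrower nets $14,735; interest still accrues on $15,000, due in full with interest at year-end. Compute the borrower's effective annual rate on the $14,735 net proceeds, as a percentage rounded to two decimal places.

Amount owed after one year: 15,000 × (1 + 0.1179/2)^2 = 15,000 × 1.121375 = $16,820.63.
Effective rate on net proceeds: 16,820.63 / 14,735 − 1 = 0.141542 = 14.15%.

14.15%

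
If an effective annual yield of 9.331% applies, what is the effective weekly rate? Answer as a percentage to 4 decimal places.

The per-week rate i satisfies (1 + i)^52 = 1 + 0.09331.
i = 1.09331^(1/52) − 1 = 0.0017170 = 0.1717%.

0.1717%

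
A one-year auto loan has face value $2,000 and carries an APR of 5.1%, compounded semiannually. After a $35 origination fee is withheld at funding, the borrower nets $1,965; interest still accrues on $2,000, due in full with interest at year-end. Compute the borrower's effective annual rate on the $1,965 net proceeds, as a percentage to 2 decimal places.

Amount owed after one year: 2,000 × (1 + 0.051/2)^2 = 2,000 × 1.051650 = $2,103.30.
Effective rate on net proceeds: 2,103.30 / 1,965 − 1 = 0.070382 = 7.04%.

7.04%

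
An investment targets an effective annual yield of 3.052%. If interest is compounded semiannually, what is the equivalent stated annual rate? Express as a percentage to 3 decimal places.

(1 + r/2)^2 − 1 = 0.03052, so 1 + r/2 = 1.03052^(1/2).
r/2 = 0.015145, so r = 0.030291 = 3.029%.

3.029%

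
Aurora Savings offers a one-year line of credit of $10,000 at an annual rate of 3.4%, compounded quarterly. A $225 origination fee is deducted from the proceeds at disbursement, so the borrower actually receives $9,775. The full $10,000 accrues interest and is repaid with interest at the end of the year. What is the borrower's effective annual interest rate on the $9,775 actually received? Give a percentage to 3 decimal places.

Amount owed after one year: 10,000 × (1 + 0.034/4)^4 = 10,000 × 1.034436 = $10,344.36.
Effective rate on net proceeds: 10,344.36 / 9,775 − 1 = 0.058247 = 5.825%.

5.825%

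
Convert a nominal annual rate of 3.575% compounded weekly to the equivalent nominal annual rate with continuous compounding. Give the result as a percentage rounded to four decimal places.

EAR = (1 + 0.03575/52)^52 − 1 = 0.036384.
Equivalent continuous rate: r = ln(1 + 0.036384) = 0.035738 = 3.5738%.

3.5738%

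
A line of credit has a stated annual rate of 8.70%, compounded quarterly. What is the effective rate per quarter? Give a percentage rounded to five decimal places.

With a nominal annual rate compounded quarterly, the periodic rate is the nominal rate divided by 4.
i = 0.0870 / 4 = 0.0217500 = 2.17500%.

2.17500%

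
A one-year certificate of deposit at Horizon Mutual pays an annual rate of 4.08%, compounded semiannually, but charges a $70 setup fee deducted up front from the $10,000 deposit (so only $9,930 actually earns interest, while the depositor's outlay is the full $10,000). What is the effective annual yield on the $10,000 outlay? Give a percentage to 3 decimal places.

3.393%

Value after one year: 9,930 × (1 + 0.0408/2)^2 = 9,930 × 1.041216 = $10,339.28.
Effective yield on the $10,000 outlay: 10,339.28 / 10,000 − 1 = 0.033928 = 3.393%.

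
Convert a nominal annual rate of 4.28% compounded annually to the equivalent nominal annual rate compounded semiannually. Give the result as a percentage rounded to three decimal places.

Compounded annually, EAR = nominal = 0.042800.
Solve (1 + r/2)^2 = 1.042800: r/2 = 1.042800^(1/2) − 1 = 0.021176, so r = 0.042352 = 4.235%.

4.235%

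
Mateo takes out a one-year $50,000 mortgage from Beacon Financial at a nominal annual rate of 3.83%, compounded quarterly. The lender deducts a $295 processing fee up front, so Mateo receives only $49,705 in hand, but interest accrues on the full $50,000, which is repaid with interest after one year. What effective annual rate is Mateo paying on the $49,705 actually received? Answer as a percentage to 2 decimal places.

Amount owed after one year: 50,000 × (1 + 0.0383/4)^4 = 50,000 × 1.038854 = $51,942.68.
Effective rate on net proceeds: 51,942.68 / 49,705 − 1 = 0.045019 = 4.50%.

4.50%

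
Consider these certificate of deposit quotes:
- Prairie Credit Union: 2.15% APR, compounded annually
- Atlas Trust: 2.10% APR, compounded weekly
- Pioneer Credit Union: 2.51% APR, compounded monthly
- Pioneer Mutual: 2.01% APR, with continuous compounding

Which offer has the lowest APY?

Prairie Credit Union: compounded annually, EAR = 2.150%
Atlas Trust: (1 + 0.0210/52)^52 − 1 = 2.122%
Pioneer Credit Union: (1 + 0.0251/12)^12 − 1 = 2.539%
Pioneer Mutual: e^0.0201 − 1 = 2.030%
The lowest effective annual rate is Pioneer Mutual at 2.030%.

Pioneer Mutual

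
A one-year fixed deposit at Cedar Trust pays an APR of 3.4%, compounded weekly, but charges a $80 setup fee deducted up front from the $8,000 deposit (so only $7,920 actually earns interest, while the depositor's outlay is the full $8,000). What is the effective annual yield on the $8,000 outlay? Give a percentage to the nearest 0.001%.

2.423%

Value after one year: 7,920 × (1 + 0.034/52)^52 = 7,920 × 1.034573 = $8,193.82.
Effective yield on the $8,000 outlay: 8,193.82 / 8,000 − 1 = 0.024227 = 2.423%.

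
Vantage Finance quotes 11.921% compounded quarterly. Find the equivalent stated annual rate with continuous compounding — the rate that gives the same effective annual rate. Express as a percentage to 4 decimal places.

EAR = (1 + 0.11921/4)^4 − 1 = 0.124646.
Equivalent continuous rate: r = ln(1 + 0.124646) = 0.117468 = 11.7468%.

11.7468%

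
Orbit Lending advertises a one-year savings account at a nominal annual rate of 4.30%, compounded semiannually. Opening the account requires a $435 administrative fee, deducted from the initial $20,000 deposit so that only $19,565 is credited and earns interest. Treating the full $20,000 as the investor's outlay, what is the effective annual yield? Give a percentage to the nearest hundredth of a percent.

Value after one year: 19,565 × (1 + 0.0430/2)^2 = 19,565 × 1.043462 = $20,415.34.
Effective yield on the $20,000 outlay: 20,415.34 / 20,000 − 1 = 0.020767 = 2.08%.

2.08%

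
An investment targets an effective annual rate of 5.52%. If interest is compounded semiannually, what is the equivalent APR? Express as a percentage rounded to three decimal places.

(1 + r/2)^2 − 1 = 0.0552, so 1 + r/2 = 1.0552^(1/2).
r/2 = 0.027229, so r = 0.054459 = 5.446%.

5.446%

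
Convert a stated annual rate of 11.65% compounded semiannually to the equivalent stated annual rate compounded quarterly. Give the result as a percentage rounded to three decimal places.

EAR = (1 + 0.1165/2)^2 − 1 = 0.119893.
Solve (1 + r/4)^4 = 1.119893: r/4 = 1.119893^(1/4) − 1 = 0.028713, so r = 0.114851 = 11.485%.

11.485%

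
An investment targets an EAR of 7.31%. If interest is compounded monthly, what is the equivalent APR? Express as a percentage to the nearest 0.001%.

(1 + r/12)^12 − 1 = 0.0731, so 1 + r/12 = 1.0731^(1/12).
r/12 = 0.005897, so r = 0.070759 = 7.076%.

7.076%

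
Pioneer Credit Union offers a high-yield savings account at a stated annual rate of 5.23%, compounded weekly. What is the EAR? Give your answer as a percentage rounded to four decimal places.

EAR = (1 + 0.0523/52)^52 − 1.
= (1 + 0.001006)^52 − 1 = 1.053664 − 1 = 5.3664%.

5.3664%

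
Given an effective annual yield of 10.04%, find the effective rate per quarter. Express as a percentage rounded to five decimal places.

The per-quarter rate i satisfies (1 + i)^4 = 1 + 0.1004.
i = 1.1004^(1/4) − 1 = 0.0242068 = 2.42068%.

2.42068%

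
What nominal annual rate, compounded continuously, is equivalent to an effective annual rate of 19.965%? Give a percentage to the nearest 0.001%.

18.203%

Continuous: nominal r satisfies e^r − 1 = 0.19965.
r = ln(1 + 0.19965) = ln(1.19965) = 0.182030 = 18.203%.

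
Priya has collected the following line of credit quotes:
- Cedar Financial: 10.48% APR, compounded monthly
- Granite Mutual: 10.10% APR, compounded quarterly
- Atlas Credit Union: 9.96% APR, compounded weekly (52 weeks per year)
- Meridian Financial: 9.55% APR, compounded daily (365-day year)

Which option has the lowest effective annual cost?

Meridian Financial

Cedar Financial: (1 + 0.1048/12)^12 − 1 = 10.998%
Granite Mutual: (1 + 0.1010/4)^4 − 1 = 10.489%
Atlas Credit Union: (1 + 0.0996/52)^52 − 1 = 10.462%
Meridian Financial: (1 + 0.0955/365)^365 − 1 = 10.020%
The lowest effective annual rate is Meridian Financial at 10.020%.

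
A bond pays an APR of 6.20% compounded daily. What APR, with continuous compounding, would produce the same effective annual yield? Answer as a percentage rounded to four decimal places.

6.1995%

EAR = (1 + 0.0620/365)^365 − 1 = 0.063957.
Equivalent continuous rate: r = ln(1 + 0.063957) = 0.061995 = 6.1995%.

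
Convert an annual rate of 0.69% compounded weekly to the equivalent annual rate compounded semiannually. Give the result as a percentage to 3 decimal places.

0.691%

EAR = (1 + 0.0069/52)^52 − 1 = 0.006923.
Solve (1 + r/2)^2 = 1.006923: r/2 = 1.006923^(1/2) − 1 = 0.003456, so r = 0.006911 = 0.691%.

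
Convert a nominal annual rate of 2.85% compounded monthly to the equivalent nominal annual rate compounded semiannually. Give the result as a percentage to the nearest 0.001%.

2.867%

EAR = (1 + 0.0285/12)^12 − 1 = 0.028875.
Solve (1 + r/2)^2 = 1.028875: r/2 = 1.028875^(1/2) − 1 = 0.014335, so r = 0.028670 = 2.867%.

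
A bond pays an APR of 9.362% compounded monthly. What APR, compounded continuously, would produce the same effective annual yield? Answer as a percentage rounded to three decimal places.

EAR = (1 + 0.09362/12)^12 − 1 = 0.097743.
Equivalent continuous rate: r = ln(1 + 0.097743) = 0.093257 = 9.326%.

9.326%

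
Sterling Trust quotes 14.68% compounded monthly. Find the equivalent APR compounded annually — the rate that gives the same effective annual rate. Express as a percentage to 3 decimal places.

EAR = (1 + 0.1468/12)^12 − 1 = 0.157091.
Compounded annually, the equivalent nominal rate is the EAR itself: 15.709%.

15.709%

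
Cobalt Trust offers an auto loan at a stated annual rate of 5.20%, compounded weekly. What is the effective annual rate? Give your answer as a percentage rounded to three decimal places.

EAR = (1 + 0.0520/52)^52 − 1.
= 1.053348 − 1 = 5.335%.

5.335%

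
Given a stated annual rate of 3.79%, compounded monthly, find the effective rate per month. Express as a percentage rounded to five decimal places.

With a nominal annual rate compounded monthly, the periodic rate is the nominal rate divided by 12.
i = 0.0379 / 12 = 0.0031583 = 0.31583%.

0.31583%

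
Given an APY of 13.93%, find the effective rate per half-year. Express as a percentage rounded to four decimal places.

6.7380%

The per-half-year rate i satisfies (1 + i)^2 = 1 + 0.1393.
i = 1.1393^(1/2) − 1 = 0.0673800 = 6.7380%.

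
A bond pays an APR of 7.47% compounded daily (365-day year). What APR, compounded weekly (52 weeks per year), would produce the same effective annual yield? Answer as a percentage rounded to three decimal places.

7.475%

EAR = (1 + 0.0747/365)^365 − 1 = 0.077553.
Solve (1 + r/52)^52 = 1.077553: r/52 = 1.077553^(1/52) − 1 = 0.001437, so r = 0.074746 = 7.475%.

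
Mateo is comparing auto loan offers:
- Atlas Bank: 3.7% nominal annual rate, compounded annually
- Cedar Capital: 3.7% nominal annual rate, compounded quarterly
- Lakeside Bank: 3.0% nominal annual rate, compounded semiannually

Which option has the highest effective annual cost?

Atlas Bank: compounded annually, EAR = 3.700%
Cedar Capital: (1 + 0.037/4)^4 − 1 = 3.752%
Lakeside Bank: (1 + 0.030/2)^2 − 1 = 3.022%
The highest effective annual rate is Cedar Capital at 3.752%.

Cedar Capital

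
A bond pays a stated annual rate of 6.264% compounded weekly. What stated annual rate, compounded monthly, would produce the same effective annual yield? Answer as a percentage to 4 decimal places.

6.2766%

EAR = (1 + 0.06264/52)^52 − 1 = 0.064603.
Solve (1 + r/12)^12 = 1.064603: r/12 = 1.064603^(1/12) − 1 = 0.005230, so r = 0.062766 = 6.2766%.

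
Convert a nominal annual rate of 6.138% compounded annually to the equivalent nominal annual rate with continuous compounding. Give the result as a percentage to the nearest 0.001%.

Compounded annually, EAR = nominal = 0.061380.
Equivalent continuous rate: r = ln(1 + 0.061380) = 0.059570 = 5.957%.

5.957%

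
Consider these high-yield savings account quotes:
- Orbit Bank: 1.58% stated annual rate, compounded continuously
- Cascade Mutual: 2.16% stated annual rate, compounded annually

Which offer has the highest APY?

Cascade Mutual

Orbit Bank: e^0.0158 − 1 = 1.593%
Cascade Mutual: compounded annually, EAR = 2.160%
The highest effective annual rate is Cascade Mutual at 2.160%.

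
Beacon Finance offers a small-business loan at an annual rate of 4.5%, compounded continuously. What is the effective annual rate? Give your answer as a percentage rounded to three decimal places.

4.603%

With continuous compounding, EAR = e^0.045 − 1.
e^0.045 = 1.046028, so EAR = 0.046028 = 4.603%.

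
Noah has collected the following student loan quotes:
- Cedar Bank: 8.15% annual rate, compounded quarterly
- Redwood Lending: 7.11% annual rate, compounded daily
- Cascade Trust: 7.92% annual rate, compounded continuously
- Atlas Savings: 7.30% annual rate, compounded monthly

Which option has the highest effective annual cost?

Cedar Bank

Cedar Bank: (1 + 0.0815/4)^4 − 1 = 8.402%
Redwood Lending: (1 + 0.0711/365)^365 − 1 = 7.368%
Cascade Trust: e^0.0792 − 1 = 8.242%
Atlas Savings: (1 + 0.0730/12)^12 − 1 = 7.549%
The highest effective annual rate is Cedar Bank at 8.402%.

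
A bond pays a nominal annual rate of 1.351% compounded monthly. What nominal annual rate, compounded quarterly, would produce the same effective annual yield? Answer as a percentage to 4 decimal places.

1.3525%

EAR = (1 + 0.01351/12)^12 − 1 = 0.013594.
Solve (1 + r/4)^4 = 1.013594: r/4 = 1.013594^(1/4) − 1 = 0.003381, so r = 0.013525 = 1.3525%.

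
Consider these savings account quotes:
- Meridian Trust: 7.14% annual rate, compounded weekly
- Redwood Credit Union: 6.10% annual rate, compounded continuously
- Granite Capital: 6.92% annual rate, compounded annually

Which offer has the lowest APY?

Redwood Credit Union

Meridian Trust: (1 + 0.0714/52)^52 − 1 = 7.396%
Redwood Credit Union: e^0.0610 − 1 = 6.290%
Granite Capital: compounded annually, EAR = 6.920%
The lowest effective annual rate is Redwood Credit Union at 6.290%.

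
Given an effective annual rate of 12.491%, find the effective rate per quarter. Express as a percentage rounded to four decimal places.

The per-quarter rate i satisfies (1 + i)^4 = 1 + 0.12491.
i = 1.12491^(1/4) − 1 = 0.0298630 = 2.9863%.

2.9863%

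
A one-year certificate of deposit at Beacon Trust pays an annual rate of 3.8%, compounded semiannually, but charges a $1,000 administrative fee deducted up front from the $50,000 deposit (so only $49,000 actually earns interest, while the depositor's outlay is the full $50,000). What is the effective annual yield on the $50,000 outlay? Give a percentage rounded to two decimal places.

1.76%

Value after one year: 49,000 × (1 + 0.038/2)^2 = 49,000 × 1.038361 = $50,879.69.
Effective yield on the $50,000 outlay: 50,879.69 / 50,000 − 1 = 0.017594 = 1.76%.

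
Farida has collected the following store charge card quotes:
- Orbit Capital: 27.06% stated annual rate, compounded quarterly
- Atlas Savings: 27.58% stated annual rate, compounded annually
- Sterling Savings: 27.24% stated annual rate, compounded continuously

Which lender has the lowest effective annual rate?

Atlas Savings

Orbit Capital: (1 + 0.2706/4)^4 − 1 = 29.932%
Atlas Savings: compounded annually, EAR = 27.580%
Sterling Savings: e^0.2724 − 1 = 31.311%
The lowest effective annual rate is Atlas Savings at 27.580%.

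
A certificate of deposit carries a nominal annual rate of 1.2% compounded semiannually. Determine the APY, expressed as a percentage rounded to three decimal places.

1.204%

EAR = (1 + 0.012/2)^2 − 1.
= 1.012036 − 1 = 1.204%.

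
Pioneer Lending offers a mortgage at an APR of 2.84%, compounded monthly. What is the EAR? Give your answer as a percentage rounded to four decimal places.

2.8773%

EAR = (1 + 0.0284/12)^12 − 1.
= (1 + 0.002367)^12 − 1 = 1.028773 − 1 = 2.8773%.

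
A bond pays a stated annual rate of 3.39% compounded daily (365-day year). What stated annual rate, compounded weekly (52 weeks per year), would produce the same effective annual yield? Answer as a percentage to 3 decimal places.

EAR = (1 + 0.0339/365)^365 − 1 = 0.034480.
Solve (1 + r/52)^52 = 1.034480: r/52 = 1.034480^(1/52) − 1 = 0.000652, so r = 0.033909 = 3.391%.

3.391%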